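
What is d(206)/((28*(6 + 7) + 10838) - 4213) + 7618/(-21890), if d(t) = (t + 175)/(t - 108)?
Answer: -2604697853/7496471290 ≈ -0.34746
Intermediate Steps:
d(t) = (175 + t)/(-108 + t)
d(206)/((28*(6 + 7) + 10838) - 4213) + 7618/(-21890) = ((175 + 206)/(-108 + 206))/((28*(6 + 7) + 10838) - 4213) + 7618/(-21890) = (381/98)/((28*13 + 10838) - 4213) + 7618*(-1/21890) = ((1/98)*381)/((364 + 10838) - 4213) - 3809/10945 = 381/(98*(11202 - 4213)) - 3809/10945 = (381/98)/6989 - 3809/10945 = (381/98)*(1/6989) - 3809/10945 = 381/684922 - 3809/10945 = -2604697853/7496471290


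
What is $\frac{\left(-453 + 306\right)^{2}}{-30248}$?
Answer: $- \frac{21609}{30248} \approx -0.71439$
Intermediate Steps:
$\frac{\left(-453 + 306\right)^{2}}{-30248} = \left(-147\right)^{2} \left(- \frac{1}{30248}\right) = 21609 \left(- \frac{1}{30248}\right) = - \frac{21609}{30248}$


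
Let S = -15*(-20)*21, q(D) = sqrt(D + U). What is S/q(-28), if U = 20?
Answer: -1575*I*sqrt(2) ≈ -2227.4*I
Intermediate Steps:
q(D) = sqrt(20 + D) (q(D) = sqrt(D + 20) = sqrt(20 + D))
S = 6300 (S = 300*21 = 6300)
S/q(-28) = 6300/(sqrt(20 - 28)) = 6300/(sqrt(-8)) = 6300/((2*I*sqrt(2))) = 6300*(-I*sqrt(2)/4) = -1575*I*sqrt(2)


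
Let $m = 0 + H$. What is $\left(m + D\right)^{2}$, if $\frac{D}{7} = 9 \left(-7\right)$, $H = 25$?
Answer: $173056$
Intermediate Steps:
$D = -441$ ($D = 7 \cdot 9 \left(-7\right) = 7 \left(-63\right) = -441$)
$m = 25$ ($m = 0 + 25 = 25$)
$\left(m + D\right)^{2} = \left(25 - 441\right)^{2} = \left(-416\right)^{2} = 173056$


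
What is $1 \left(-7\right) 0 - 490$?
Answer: $-490$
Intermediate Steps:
$1 \left(-7\right) 0 - 490 = \left(-7\right) 0 - 490 = 0 - 490 = -490$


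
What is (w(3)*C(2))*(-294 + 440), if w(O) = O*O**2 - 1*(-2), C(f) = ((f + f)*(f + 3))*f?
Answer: 169360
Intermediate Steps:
C(f) = 2*f**2*(3 + f) (C(f) = ((2*f)*(3 + f))*f = (2*f*(3 + f))*f = 2*f**2*(3 + f))
w(O) = 2 + O**3 (w(O) = O**3 + 2 = 2 + O**3)
(w(3)*C(2))*(-294 + 440) = ((2 + 3**3)*(2*2**2*(3 + 2)))*(-294 + 440) = ((2 + 27)*(2*4*5))*146 = (29*40)*146 = 1160*146 = 169360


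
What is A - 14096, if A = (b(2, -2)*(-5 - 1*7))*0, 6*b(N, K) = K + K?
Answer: -14096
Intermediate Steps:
b(N, K) = K/3 (b(N, K) = (K + K)/6 = (2*K)/6 = K/3)
A = 0 (A = (((1/3)*(-2))*(-5 - 1*7))*0 = -2*(-5 - 7)/3*0 = -2/3*(-12)*0 = 8*0 = 0)
A - 14096 = 0 - 14096 = -14096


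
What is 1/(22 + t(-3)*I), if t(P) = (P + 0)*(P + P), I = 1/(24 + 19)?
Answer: 43/964 ≈ 0.044606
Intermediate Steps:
I = 1/43 ≈ 0.023256
t(P) = 2*P² (t(P) = P*(2*P) = 2*P²)
1/(22 + t(-3)*I) = 1/(22 + (2*(-3)²)*(1/43)) = 1/(22 + (2*9)*(1/43)) = 1/(22 + 18*(1/43)) = 1/(22 + 18/43) = 1/(964/43) = 43/964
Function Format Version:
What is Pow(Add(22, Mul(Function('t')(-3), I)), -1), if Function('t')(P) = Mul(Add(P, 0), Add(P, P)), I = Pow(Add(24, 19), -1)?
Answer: Rational(43, 964) ≈ 0.044606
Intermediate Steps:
I = Rational(1, 43) (I = Pow(43, -1) = Rational(1, 43) ≈ 0.023256)
Function('t')(P) = Mul(2, Pow(P, 2)) (Function('t')(P) = Mul(P, Mul(2, P)) = Mul(2, Pow(P, 2)))
Pow(Add(22, Mul(Function('t')(-3), I)), -1) = Pow(Add(22, Mul(Mul(2, Pow(-3, 2)), Rational(1, 43))), -1) = Pow(Add(22, Mul(Mul(2, 9), Rational(1, 43))), -1) = Pow(Add(22, Mul(18, Rational(1, 43))), -1) = Pow(Add(22, Rational(18, 43)), -1) = Pow(Rational(964, 43), -1) = Rational(43, 964)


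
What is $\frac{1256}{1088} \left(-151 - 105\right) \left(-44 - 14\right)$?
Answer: $\frac{291392}{17} \approx 17141.0$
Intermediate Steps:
$\frac{1256}{1088} \left(-151 - 105\right) \left(-44 - 14\right) = 1256 \cdot \frac{1}{1088} \left(\left(-256\right) \left(-58\right)\right) = \frac{157}{136} \cdot 14848 = \frac{291392}{17}$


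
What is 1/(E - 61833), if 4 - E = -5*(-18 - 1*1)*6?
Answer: -1/62399 ≈ -1.6026e-5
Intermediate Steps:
E = -566 (E = 4 - (-5*(-18 - 1*1))*6 = 4 - (-5*(-18 - 1))*6 = 4 - (-5*(-19))*6 = 4 - 95*6 = 4 - 1*570 = 4 - 570 = -566)
1/(E - 61833) = 1/(-566 - 61833) = 1/(-62399) = -1/62399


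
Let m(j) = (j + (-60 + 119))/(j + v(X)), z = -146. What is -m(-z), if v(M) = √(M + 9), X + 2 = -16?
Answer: -5986/4265 + 123*I/4265 ≈ -1.4035 + 0.028839*I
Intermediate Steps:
X = -18 (X = -2 - 16 = -18)
v(M) = √(9 + M)
m(j) = (59 + j)/(j + 3*I) (m(j) = (j + (-60 + 119))/(j + √(9 - 18)) = (j + 59)/(j + √(-9)) = (59 + j)/(j + 3*I))
-m(-z) = -(59 - 1*(-146))/(-1*(-146) + 3*I) = -(59 + 146)/(146 + 3*I) = -(146 - 3*I)/21325*205 = -41*(146 - 3*I)/4265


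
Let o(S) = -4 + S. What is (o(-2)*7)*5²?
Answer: -1050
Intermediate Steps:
(o(-2)*7)*5² = ((-4 - 2)*7)*5² = -6*7*25 = -42*25 = -1050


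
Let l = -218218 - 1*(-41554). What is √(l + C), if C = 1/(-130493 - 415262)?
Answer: I*√52619110942242355/545755 ≈ 420.31*I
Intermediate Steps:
C = -1/545755 (C = 1/(-545755) = -1/545755 ≈ -1.8323e-6)
l = -176664 (l = -218218 + 41554 = -176664)
√(l + C) = √(-176664 - 1/545755) = √(-96415261321/545755) = I*√52619110942242355/545755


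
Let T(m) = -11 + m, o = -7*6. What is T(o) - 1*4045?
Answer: -4098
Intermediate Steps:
o = -42
T(o) - 1*4045 = (-11 - 42) - 1*4045 = -53 - 4045 = -4098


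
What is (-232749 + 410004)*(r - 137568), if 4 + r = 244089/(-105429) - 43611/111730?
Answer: -19150305802307810793/785305478 ≈ -2.4386e+10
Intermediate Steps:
r = -26329418923/3926527390 (r = -4 + (244089/(-105429) - 43611/111730) = -4 + (244089*(-1/105429) - 43611*1/111730) = -4 + (-81363/35143 - 43611/111730) = -4 - 10623309363/3926527390 = -26329418923/3926527390 ≈ -6.7055)
(-232749 + 410004)*(r - 137568) = (-232749 + 410004)*(-26329418923/3926527390 - 137568) = 177255*(-540190849406443/3926527390) = -19150305802307810793/785305478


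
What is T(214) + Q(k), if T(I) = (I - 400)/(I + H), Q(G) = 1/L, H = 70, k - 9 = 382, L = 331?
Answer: -30641/47002 ≈ -0.65191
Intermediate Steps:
k = 391 (k = 9 + 382 = 391)
Q(G) = 1/331
T(I) = (-400 + I)/(70 + I) (T(I) = (I - 400)/(I + 70) = (-400 + I)/(70 + I))
T(214) + Q(k) = (-400 + 214)/(70 + 214) + 1/331 = -186/284 + 1/331 = (1/284)*(-186) + 1/331 = -93/142 + 1/331 = -30641/47002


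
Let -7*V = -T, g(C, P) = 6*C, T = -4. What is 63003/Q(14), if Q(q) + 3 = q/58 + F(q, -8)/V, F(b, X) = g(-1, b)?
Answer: 3654174/449 ≈ 8138.5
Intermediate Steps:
F(b, X) = -6 (F(b, X) = 6*(-1) = -6)
V = -4/7 (V = -(-1)*(-4)/7 = -⅐*4 = -4/7 ≈ -0.57143)
Q(q) = 15/2 + q/58 (Q(q) = -3 + (q/58 - 6/(-4/7)) = -3 + (q*(1/58) - 6*(-7/4)) = -3 + (q/58 + 21/2) = -3 + (21/2 + q/58) = 15/2 + q/58)
63003/Q(14) = 63003/(15/2 + (1/58)*14) = 63003/(15/2 + 7/29) = 63003/(449/58) = 63003*(58/449) = 3654174/449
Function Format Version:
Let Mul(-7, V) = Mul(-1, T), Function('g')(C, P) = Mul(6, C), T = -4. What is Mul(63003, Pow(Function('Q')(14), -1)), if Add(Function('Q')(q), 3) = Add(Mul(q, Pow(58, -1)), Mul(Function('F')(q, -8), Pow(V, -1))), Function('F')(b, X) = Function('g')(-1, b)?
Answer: Rational(3654174, 449) ≈ 8138.5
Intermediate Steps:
Function('F')(b, X) = -6 (Function('F')(b, X) = Mul(6, -1) = -6)
V = Rational(-4, 7) (V = Mul(Rational(-1, 7), Mul(-1, -4)) = Mul(Rational(-1, 7), 4) = Rational(-4, 7) ≈ -0.57143)
Function('Q')(q) = Add(Rational(15, 2), Mul(Rational(1, 58), q)) (Function('Q')(q) = Add(-3, Add(Mul(q, Pow(58, -1)), Mul(-6, Pow(Rational(-4, 7), -1)))) = Add(-3, Add(Mul(q, Rational(1, 58)), Mul(-6, Rational(-7, 4)))) = Add(-3, Add(Mul(Rational(1, 58), q), Rational(21, 2))) = Add(-3, Add(Rational(21, 2), Mul(Rational(1, 58), q))) = Add(Rational(15, 2), Mul(Rational(1, 58), q)))
Mul(63003, Pow(Function('Q')(14), -1)) = Mul(63003, Pow(Add(Rational(15, 2), Mul(Rational(1, 58), 14)), -1)) = Mul(63003, Pow(Add(Rational(15, 2), Rational(7, 29)), -1)) = Mul(63003, Pow(Rational(449, 58), -1)) = Mul(63003, Rational(58, 449)) = Rational(3654174, 449)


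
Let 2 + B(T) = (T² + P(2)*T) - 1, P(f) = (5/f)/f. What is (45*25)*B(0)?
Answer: -3375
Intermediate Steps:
P(f) = 5/f²
B(T) = -3 + T² + 5*T/4 (B(T) = -2 + ((T² + (5/2²)*T) - 1) = -2 + ((T² + (5*(¼))*T) - 1) = -2 + ((T² + 5*T/4) - 1) = -2 + (-1 + T² + 5*T/4) = -3 + T² + 5*T/4)
(45*25)*B(0) = (45*25)*(-3 + 0² + (5/4)*0) = 1125*(-3 + 0 + 0) = 1125*(-3) = -3375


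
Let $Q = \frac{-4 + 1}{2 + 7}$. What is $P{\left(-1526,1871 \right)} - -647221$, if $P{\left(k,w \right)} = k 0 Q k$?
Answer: $647221$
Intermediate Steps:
$Q = - \frac{1}{3}$ ($Q = - \frac{3}{9} = \left(-3\right) \frac{1}{9} = - \frac{1}{3} \approx -0.33333$)
$P{\left(k,w \right)} = 0$ ($P{\left(k,w \right)} = k 0 \left(- \frac{1}{3}\right) k = 0 \left(- \frac{1}{3}\right) k = 0 k = 0$)
$P{\left(-1526,1871 \right)} - -647221 = 0 - -647221 = 0 + 647221 = 647221$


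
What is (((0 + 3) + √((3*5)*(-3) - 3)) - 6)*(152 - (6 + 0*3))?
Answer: -438 + 584*I*√3 ≈ -438.0 + 1011.5*I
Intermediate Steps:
(((0 + 3) + √((3*5)*(-3) - 3)) - 6)*(152 - (6 + 0*3)) = ((3 + √(15*(-3) - 3)) - 6)*(152 - (6 + 0)) = ((3 + √(-45 - 3)) - 6)*(152 - 1*6) = ((3 + √(-48)) - 6)*(152 - 6) = ((3 + 4*I*√3) - 6)*146 = (-3 + 4*I*√3)*146 = -438 + 584*I*√3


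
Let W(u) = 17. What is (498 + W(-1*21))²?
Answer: 265225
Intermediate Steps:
(498 + W(-1*21))² = (498 + 17)² = 515² = 265225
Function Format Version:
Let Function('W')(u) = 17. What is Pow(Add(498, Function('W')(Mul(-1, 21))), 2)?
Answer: 265225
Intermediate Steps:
Pow(Add(498, Function('W')(Mul(-1, 21))), 2) = Pow(Add(498, 17), 2) = Pow(515, 2) = 265225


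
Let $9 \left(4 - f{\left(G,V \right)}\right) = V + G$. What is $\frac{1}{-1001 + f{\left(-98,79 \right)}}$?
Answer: $- \frac{9}{8954} \approx -0.0010051$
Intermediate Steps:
$f{\left(G,V \right)} = 4 - \frac{G}{9} - \frac{V}{9}$ ($f{\left(G,V \right)} = 4 - \frac{V + G}{9} = 4 - \frac{G + V}{9} = 4 - \left(\frac{G}{9} + \frac{V}{9}\right) = 4 - \frac{G}{9} - \frac{V}{9}$)
$\frac{1}{-1001 + f{\left(-98,79 \right)}} = \frac{1}{-1001 - - \frac{55}{9}} = \frac{1}{-1001 + \left(4 + \frac{98}{9} - \frac{79}{9}\right)} = \frac{1}{-1001 + \frac{55}{9}} = \frac{1}{- \frac{8954}{9}} = - \frac{9}{8954}$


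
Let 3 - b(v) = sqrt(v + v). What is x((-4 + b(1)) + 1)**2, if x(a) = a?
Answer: 2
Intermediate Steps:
b(v) = 3 - sqrt(2)*sqrt(v) (b(v) = 3 - sqrt(v + v) = 3 - sqrt(2*v) = 3 - sqrt(2)*sqrt(v))
x((-4 + b(1)) + 1)**2 = ((-4 + (3 - sqrt(2)*sqrt(1))) + 1)**2 = ((-4 + (3 - 1*sqrt(2)*1)) + 1)**2 = ((-4 + (3 - sqrt(2))) + 1)**2 = ((-1 - sqrt(2)) + 1)**2 = (-sqrt(2))**2 = 2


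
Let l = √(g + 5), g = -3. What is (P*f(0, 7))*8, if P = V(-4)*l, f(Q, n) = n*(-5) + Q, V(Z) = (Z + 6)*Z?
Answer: 2240*√2 ≈ 3167.8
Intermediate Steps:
V(Z) = Z*(6 + Z) (V(Z) = (6 + Z)*Z = Z*(6 + Z))
f(Q, n) = Q - 5*n (f(Q, n) = -5*n + Q = Q - 5*n)
l = √2 (l = √(-3 + 5) = √2 ≈ 1.4142)
P = -8*√2 (P = (-4*(6 - 4))*√2 = (-4*2)*√2 = -8*√2 ≈ -11.314)
(P*f(0, 7))*8 = ((-8*√2)*(0 - 5*7))*8 = ((-8*√2)*(0 - 35))*8 = (-8*√2*(-35))*8 = (280*√2)*8 = 2240*√2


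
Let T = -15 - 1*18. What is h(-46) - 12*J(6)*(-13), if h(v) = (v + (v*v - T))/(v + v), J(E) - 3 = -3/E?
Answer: 33777/92 ≈ 367.14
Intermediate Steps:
J(E) = 3 - 3/E
T = -33 (T = -15 - 18 = -33)
h(v) = (33 + v + v²)/(2*v) (h(v) = (v + (v*v - 1*(-33)))/(v + v) = (v + (v² + 33))/((2*v)) = (v + (33 + v²))*(1/(2*v)) = (33 + v + v²)*(1/(2*v)) = (33 + v + v²)/(2*v))
h(-46) - 12*J(6)*(-13) = (½)*(33 - 46*(1 - 46))/(-46) - 12*(3 - 3/6)*(-13) = (½)*(-1/46)*(33 - 46*(-45)) - 12*(3 - 3*⅙)*(-13) = (½)*(-1/46)*(33 + 2070) - 12*(3 - ½)*(-13) = (½)*(-1/46)*2103 - 12*5/2*(-13) = -2103/92 - 30*(-13) = -2103/92 + 390 = 33777/92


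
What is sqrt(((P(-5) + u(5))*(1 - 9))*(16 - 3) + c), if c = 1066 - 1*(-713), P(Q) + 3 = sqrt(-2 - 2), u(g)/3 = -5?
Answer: sqrt(3651 - 208*I) ≈ 60.448 - 1.7205*I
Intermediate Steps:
u(g) = -15 (u(g) = 3*(-5) = -15)
P(Q) = -3 + 2*I (P(Q) = -3 + sqrt(-2 - 2) = -3 + sqrt(-4) = -3 + 2*I)
c = 1779 (c = 1066 + 713 = 1779)
sqrt(((P(-5) + u(5))*(1 - 9))*(16 - 3) + c) = sqrt((((-3 + 2*I) - 15)*(1 - 9))*(16 - 3) + 1779) = sqrt(((-18 + 2*I)*(-8))*13 + 1779) = sqrt((144 - 16*I)*13 + 1779) = sqrt((1872 - 208*I) + 1779) = sqrt(3651 - 208*I)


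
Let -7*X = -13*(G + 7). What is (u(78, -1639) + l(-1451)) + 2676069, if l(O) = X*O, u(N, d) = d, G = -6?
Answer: 18702147/7 ≈ 2.6717e+6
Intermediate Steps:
X = 13/7 (X = -(-13)*(-6 + 7)/7 = -(-13)/7 = -⅐*(-13) = 13/7 ≈ 1.8571)
l(O) = 13*O/7
(u(78, -1639) + l(-1451)) + 2676069 = (-1639 + (13/7)*(-1451)) + 2676069 = (-1639 - 18863/7) + 2676069 = -30336/7 + 2676069 = 18702147/7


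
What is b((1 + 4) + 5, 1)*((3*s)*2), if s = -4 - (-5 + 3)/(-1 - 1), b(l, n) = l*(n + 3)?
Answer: -1200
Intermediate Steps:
b(l, n) = l*(3 + n)
s = -5 (s = -4 - (-2)/(-2) = -4 - (-2)*(-1)/2 = -4 - 1*1 = -4 - 1 = -5)
b((1 + 4) + 5, 1)*((3*s)*2) = (((1 + 4) + 5)*(3 + 1))*((3*(-5))*2) = ((5 + 5)*4)*(-15*2) = (10*4)*(-30) = 40*(-30) = -1200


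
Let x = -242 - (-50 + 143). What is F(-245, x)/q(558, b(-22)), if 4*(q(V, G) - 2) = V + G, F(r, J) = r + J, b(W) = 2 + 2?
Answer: -232/57 ≈ -4.0702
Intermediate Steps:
b(W) = 4
x = -335 (x = -242 - 1*93 = -242 - 93 = -335)
F(r, J) = J + r
q(V, G) = 2 + G/4 + V/4 (q(V, G) = 2 + (V + G)/4 = 2 + (G + V)/4 = 2 + (G/4 + V/4) = 2 + G/4 + V/4)
F(-245, x)/q(558, b(-22)) = (-335 - 245)/(2 + (¼)*4 + (¼)*558) = -580/(2 + 1 + 279/2) = -580/285/2 = -580*2/285 = -232/57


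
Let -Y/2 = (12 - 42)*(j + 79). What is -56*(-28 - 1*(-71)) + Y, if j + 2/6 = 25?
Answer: 3812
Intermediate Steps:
j = 74/3 (j = -1/3 + 25 = 74/3 ≈ 24.667)
Y = 6220 (Y = -2*(12 - 42)*(74/3 + 79) = -(-60)*311/3 = -2*(-3110) = 6220)
-56*(-28 - 1*(-71)) + Y = -56*(-28 - 1*(-71)) + 6220 = -56*(-28 + 71) + 6220 = -56*43 + 6220 = -2408 + 6220 = 3812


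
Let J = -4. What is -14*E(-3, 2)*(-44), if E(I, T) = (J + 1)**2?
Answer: 5544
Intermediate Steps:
E(I, T) = 9 (E(I, T) = (-4 + 1)**2 = (-3)**2 = 9)
-14*E(-3, 2)*(-44) = -14*9*(-44) = -126*(-44) = 5544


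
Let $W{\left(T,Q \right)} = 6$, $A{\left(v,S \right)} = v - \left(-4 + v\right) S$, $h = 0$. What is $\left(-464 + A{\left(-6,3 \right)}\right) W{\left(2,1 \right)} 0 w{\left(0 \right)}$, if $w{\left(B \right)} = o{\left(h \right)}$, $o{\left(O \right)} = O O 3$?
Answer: $0$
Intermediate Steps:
$o{\left(O \right)} = 3 O^{2}$ ($o{\left(O \right)} = O^{2} \cdot 3 = 3 O^{2}$)
$w{\left(B \right)} = 0$ ($w{\left(B \right)} = 3 \cdot 0^{2} = 3 \cdot 0 = 0$)
$A{\left(v,S \right)} = v - S \left(-4 + v\right)$
$\left(-464 + A{\left(-6,3 \right)}\right) W{\left(2,1 \right)} 0 w{\left(0 \right)} = \left(-464 - \left(-6 - 18\right)\right) 6 \cdot 0 \cdot 0 = \left(-464 + \left(-6 + 12 + 18\right)\right) 0 \cdot 0 = \left(-464 + 24\right) 0 = \left(-440\right) 0 = 0$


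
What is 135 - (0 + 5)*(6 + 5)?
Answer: 80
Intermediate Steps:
135 - (0 + 5)*(6 + 5) = 135 - 5*11 = 135 - 1*55 = 135 - 55 = 80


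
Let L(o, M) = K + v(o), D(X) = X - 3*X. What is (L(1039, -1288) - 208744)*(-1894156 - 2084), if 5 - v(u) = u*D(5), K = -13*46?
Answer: 377251259280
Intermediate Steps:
D(X) = -2*X
K = -598
v(u) = 5 + 10*u (v(u) = 5 - u*(-2*5) = 5 - u*(-10) = 5 - (-10)*u = 5 + 10*u)
L(o, M) = -593 + 10*o (L(o, M) = -598 + (5 + 10*o) = -593 + 10*o)
(L(1039, -1288) - 208744)*(-1894156 - 2084) = ((-593 + 10*1039) - 208744)*(-1894156 - 2084) = ((-593 + 10390) - 208744)*(-1896240) = (9797 - 208744)*(-1896240) = -198947*(-1896240) = 377251259280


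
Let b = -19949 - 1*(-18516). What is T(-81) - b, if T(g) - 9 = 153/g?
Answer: 12961/9 ≈ 1440.1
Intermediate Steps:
T(g) = 9 + 153/g
b = -1433 (b = -19949 + 18516 = -1433)
T(-81) - b = (9 + 153/(-81)) - 1*(-1433) = (9 + 153*(-1/81)) + 1433 = (9 - 17/9) + 1433 = 64/9 + 1433 = 12961/9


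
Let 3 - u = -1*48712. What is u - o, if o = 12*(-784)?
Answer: 58123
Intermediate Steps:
u = 48715 (u = 3 - (-1)*48712 = 3 - 1*(-48712) = 3 + 48712 = 48715)
o = -9408
u - o = 48715 - 1*(-9408) = 48715 + 9408 = 58123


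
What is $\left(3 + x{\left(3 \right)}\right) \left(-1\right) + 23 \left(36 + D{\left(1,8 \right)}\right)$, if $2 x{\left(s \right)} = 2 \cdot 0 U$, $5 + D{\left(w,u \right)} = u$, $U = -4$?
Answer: $894$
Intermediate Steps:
$D{\left(w,u \right)} = -5 + u$
$x{\left(s \right)} = 0$ ($x{\left(s \right)} = \frac{2 \cdot 0 \left(-4\right)}{2} = \frac{0 \left(-4\right)}{2} = \frac{1}{2} \cdot 0 = 0$)
$\left(3 + x{\left(3 \right)}\right) \left(-1\right) + 23 \left(36 + D{\left(1,8 \right)}\right) = \left(3 + 0\right) \left(-1\right) + 23 \left(36 + \left(-5 + 8\right)\right) = 3 \left(-1\right) + 23 \left(36 + 3\right) = -3 + 23 \cdot 39 = -3 + 897 = 894$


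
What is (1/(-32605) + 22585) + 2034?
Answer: 802702494/32605 ≈ 24619.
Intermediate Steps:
(1/(-32605) + 22585) + 2034 = (-1/32605 + 22585) + 2034 = 736383924/32605 + 2034 = 802702494/32605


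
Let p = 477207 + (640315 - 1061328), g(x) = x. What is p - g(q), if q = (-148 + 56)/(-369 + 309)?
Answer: 842887/15 ≈ 56192.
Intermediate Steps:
q = 23/15 (q = -92/(-60) = -92*(-1/60) = 23/15 ≈ 1.5333)
p = 56194 (p = 477207 - 421013 = 56194)
p - g(q) = 56194 - 1*23/15 = 56194 - 23/15 = 842887/15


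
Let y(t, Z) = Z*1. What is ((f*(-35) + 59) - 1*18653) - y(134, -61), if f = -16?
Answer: -17973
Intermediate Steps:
y(t, Z) = Z
((f*(-35) + 59) - 1*18653) - y(134, -61) = ((-16*(-35) + 59) - 1*18653) - 1*(-61) = ((560 + 59) - 18653) + 61 = (619 - 18653) + 61 = -18034 + 61 = -17973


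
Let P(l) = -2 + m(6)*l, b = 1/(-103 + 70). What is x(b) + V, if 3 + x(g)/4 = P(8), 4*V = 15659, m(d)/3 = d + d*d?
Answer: 31707/4 ≈ 7926.8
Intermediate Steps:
m(d) = 3*d + 3*d**2 (m(d) = 3*(d + d*d) = 3*(d + d**2) = 3*d + 3*d**2)
b = -1/33 (b = 1/(-33) = -1/33 ≈ -0.030303)
P(l) = -2 + 126*l (P(l) = -2 + (3*6*(1 + 6))*l = -2 + (3*6*7)*l = -2 + 126*l)
V = 15659/4 (V = (1/4)*15659 = 15659/4 ≈ 3914.8)
x(g) = 4012 (x(g) = -12 + 4*(-2 + 126*8) = -12 + 4*(-2 + 1008) = -12 + 4*1006 = -12 + 4024 = 4012)
x(b) + V = 4012 + 15659/4 = 31707/4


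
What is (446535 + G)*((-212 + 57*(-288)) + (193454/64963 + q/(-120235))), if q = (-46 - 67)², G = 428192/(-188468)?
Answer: -2732076850784011120561159/368022703012685 ≈ -7.4237e+9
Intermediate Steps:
G = -107048/47117 (G = 428192*(-1/188468) = -107048/47117 ≈ -2.2720)
q = 12769 (q = (-113)² = 12769)
(446535 + G)*((-212 + 57*(-288)) + (193454/64963 + q/(-120235))) = (446535 - 107048/47117)*((-212 + 57*(-288)) + (193454/64963 + 12769/(-120235))) = 21039282547*((-212 - 16416) + (193454*(1/64963) + 12769*(-1/120235)))/47117 = 21039282547*(-16628 + (193454/64963 - 12769/120235))/47117 = 21039282547*(-16628 + 22430429143/7810826305)/47117 = (21039282547/47117)*(-129855989370397/7810826305) = -2732076850784011120561159/368022703012685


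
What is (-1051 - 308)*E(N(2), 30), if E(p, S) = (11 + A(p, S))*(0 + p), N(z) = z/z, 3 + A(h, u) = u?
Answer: -51642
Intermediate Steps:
A(h, u) = -3 + u
N(z) = 1
E(p, S) = p*(8 + S) (E(p, S) = (11 + (-3 + S))*(0 + p) = (8 + S)*p = p*(8 + S))
(-1051 - 308)*E(N(2), 30) = (-1051 - 308)*(1*(8 + 30)) = -1359*38 = -51642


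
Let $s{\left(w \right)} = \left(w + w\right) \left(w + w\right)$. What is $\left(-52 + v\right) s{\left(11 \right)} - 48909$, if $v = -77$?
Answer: $-111345$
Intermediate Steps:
$s{\left(w \right)} = 4 w^{2}$ ($s{\left(w \right)} = 2 w 2 w = 4 w^{2}$)
$\left(-52 + v\right) s{\left(11 \right)} - 48909 = \left(-52 - 77\right) 4 \cdot 11^{2} - 48909 = - 129 \cdot 4 \cdot 121 - 48909 = \left(-129\right) 484 - 48909 = -62436 - 48909 = -111345$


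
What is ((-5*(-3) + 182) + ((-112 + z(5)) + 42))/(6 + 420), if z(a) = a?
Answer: 22/71 ≈ 0.30986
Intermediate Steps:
((-5*(-3) + 182) + ((-112 + z(5)) + 42))/(6 + 420) = ((-5*(-3) + 182) + ((-112 + 5) + 42))/(6 + 420) = ((15 + 182) + (-107 + 42))/426 = (197 - 65)*(1/426) = 132*(1/426) = 22/71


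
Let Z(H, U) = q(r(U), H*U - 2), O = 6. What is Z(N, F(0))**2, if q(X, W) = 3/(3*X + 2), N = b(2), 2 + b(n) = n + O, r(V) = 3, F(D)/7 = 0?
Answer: 9/121 ≈ 0.074380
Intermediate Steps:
F(D) = 0 (F(D) = 7*0 = 0)
b(n) = 4 + n (b(n) = -2 + (n + 6) = -2 + (6 + n) = 4 + n)
N = 6 (N = 4 + 2 = 6)
q(X, W) = 3/(2 + 3*X)
Z(H, U) = 3/11 (Z(H, U) = 3/(2 + 3*3) = 3/(2 + 9) = 3/11)
Z(N, F(0))**2 = (3/11)**2 = 9/121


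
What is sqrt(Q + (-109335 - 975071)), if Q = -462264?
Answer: I*sqrt(1546670) ≈ 1243.7*I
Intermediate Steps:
sqrt(Q + (-109335 - 975071)) = sqrt(-462264 + (-109335 - 975071)) = sqrt(-462264 - 1084406) = sqrt(-1546670) = I*sqrt(1546670)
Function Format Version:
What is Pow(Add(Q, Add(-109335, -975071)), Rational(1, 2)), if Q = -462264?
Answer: Mul(I, Pow(1546670, Rational(1, 2))) ≈ Mul(1243.7, I)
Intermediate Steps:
Pow(Add(Q, Add(-109335, -975071)), Rational(1, 2)) = Pow(Add(-462264, Add(-109335, -975071)), Rational(1, 2)) = Pow(Add(-462264, -1084406), Rational(1, 2)) = Pow(-1546670, Rational(1, 2)) = Mul(I, Pow(1546670, Rational(1, 2)))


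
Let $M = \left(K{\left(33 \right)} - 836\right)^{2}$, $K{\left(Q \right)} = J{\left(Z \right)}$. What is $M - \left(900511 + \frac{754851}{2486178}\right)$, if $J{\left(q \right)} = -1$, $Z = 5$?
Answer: $- \frac{165697385509}{828726} \approx -1.9994 \cdot 10^{5}$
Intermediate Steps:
$K{\left(Q \right)} = -1$
$M = 700569$ ($M = \left(-1 - 836\right)^{2} = \left(-837\right)^{2} = 700569$)
$M - \left(900511 + \frac{754851}{2486178}\right) = 700569 - \left(900511 + \frac{754851}{2486178}\right) = 700569 - \left(900511 + 754851 \cdot \frac{1}{2486178}\right) = 700569 - \frac{746277130603}{828726} = - \frac{165697385509}{828726}$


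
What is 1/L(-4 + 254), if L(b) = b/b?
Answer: 1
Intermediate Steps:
L(b) = 1
1/L(-4 + 254) = 1/1 = 1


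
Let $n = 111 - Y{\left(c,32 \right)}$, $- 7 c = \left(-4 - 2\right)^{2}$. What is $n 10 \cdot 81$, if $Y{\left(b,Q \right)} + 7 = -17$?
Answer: $109350$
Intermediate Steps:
$c = - \frac{36}{7}$ ($c = - \frac{\left(-4 - 2\right)^{2}}{7} = - \frac{\left(-6\right)^{2}}{7} = \left(- \frac{1}{7}\right) 36 = - \frac{36}{7} \approx -5.1429$)
$Y{\left(b,Q \right)} = -24$ ($Y{\left(b,Q \right)} = -7 - 17 = -24$)
$n = 135$ ($n = 111 - -24 = 111 + 24 = 135$)
$n 10 \cdot 81 = 135 \cdot 10 \cdot 81 = 135 \cdot 810 = 109350$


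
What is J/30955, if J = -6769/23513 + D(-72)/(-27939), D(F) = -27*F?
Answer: -11182303/968345670485 ≈ -1.1548e-5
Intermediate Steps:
J = -11182303/31282367 (J = -6769/23513 - 27*(-72)/(-27939) = -6769*1/23513 + 1944*(-1/27939) = -967/3359 - 648/9313 = -11182303/31282367 ≈ -0.35746)
J/30955 = -11182303/31282367/30955 = -11182303/31282367*1/30955 = -11182303/968345670485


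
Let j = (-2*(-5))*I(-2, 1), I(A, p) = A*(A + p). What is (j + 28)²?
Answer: 2304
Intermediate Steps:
j = 20 (j = (-2*(-5))*(-2*(-2 + 1)) = 10*(-2*(-1)) = 10*2 = 20)
(j + 28)² = (20 + 28)² = 48² = 2304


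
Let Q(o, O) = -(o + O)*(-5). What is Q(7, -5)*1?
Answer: 10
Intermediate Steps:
Q(o, O) = 5*O + 5*o (Q(o, O) = -(O + o)*(-5) = -(-5*O - 5*o) = 5*O + 5*o)
Q(7, -5)*1 = (5*(-5) + 5*7)*1 = (-25 + 35)*1 = 10*1 = 10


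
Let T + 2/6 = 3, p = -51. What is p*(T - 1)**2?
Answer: -425/3 ≈ -141.67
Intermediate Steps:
T = 8/3 (T = -1/3 + 3 = 8/3 ≈ 2.6667)
p*(T - 1)**2 = -51*(8/3 - 1)**2 = -51*(5/3)**2 = -51*25/9 = -425/3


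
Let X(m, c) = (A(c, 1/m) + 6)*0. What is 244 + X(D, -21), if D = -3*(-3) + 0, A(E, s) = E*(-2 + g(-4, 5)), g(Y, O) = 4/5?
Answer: 244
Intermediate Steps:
g(Y, O) = ⅘ (g(Y, O) = 4*(⅕) = ⅘)
A(E, s) = -6*E/5 (A(E, s) = E*(-2 + ⅘) = E*(-6/5) = -6*E/5)
D = 9 (D = 9 + 0 = 9)
X(m, c) = 0 (X(m, c) = (-6*c/5 + 6)*0 = (6 - 6*c/5)*0 = 0)
244 + X(D, -21) = 244 + 0 = 244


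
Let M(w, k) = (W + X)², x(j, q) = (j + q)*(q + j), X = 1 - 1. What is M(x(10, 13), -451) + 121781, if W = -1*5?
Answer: 121806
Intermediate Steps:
X = 0
W = -5
x(j, q) = (j + q)² (x(j, q) = (j + q)*(j + q) = (j + q)²)
M(w, k) = 25 (M(w, k) = (-5 + 0)² = (-5)² = 25)
M(x(10, 13), -451) + 121781 = 25 + 121781 = 121806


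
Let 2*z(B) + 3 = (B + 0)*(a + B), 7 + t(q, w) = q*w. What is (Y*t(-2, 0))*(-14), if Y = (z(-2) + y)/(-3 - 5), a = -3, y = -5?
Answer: 147/8 ≈ 18.375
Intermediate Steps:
t(q, w) = -7 + q*w
z(B) = -3/2 + B*(-3 + B)/2 (z(B) = -3/2 + ((B + 0)*(-3 + B))/2 = -3/2 + (B*(-3 + B))/2 = -3/2 + B*(-3 + B)/2)
Y = 3/16 (Y = ((-3/2 + (½)*(-2)² - 3/2*(-2)) - 5)/(-3 - 5) = ((-3/2 + (½)*4 + 3) - 5)/(-8) = ((-3/2 + 2 + 3) - 5)*(-⅛) = (7/2 - 5)*(-⅛) = -3/2*(-⅛) = 3/16 ≈ 0.18750)
(Y*t(-2, 0))*(-14) = (3*(-7 - 2*0)/16)*(-14) = (3*(-7 + 0)/16)*(-14) = ((3/16)*(-7))*(-14) = -21/16*(-14) = 147/8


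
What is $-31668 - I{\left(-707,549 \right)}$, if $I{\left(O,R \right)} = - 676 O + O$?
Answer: $-508893$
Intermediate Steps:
$I{\left(O,R \right)} = - 675 O$
$-31668 - I{\left(-707,549 \right)} = -31668 - \left(-675\right) \left(-707\right) = -31668 - 477225 = -508893$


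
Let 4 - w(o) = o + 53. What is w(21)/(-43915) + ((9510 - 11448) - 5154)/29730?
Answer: -10312136/43519765 ≈ -0.23695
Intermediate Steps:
w(o) = -49 - o (w(o) = 4 - (o + 53) = 4 - (53 + o) = 4 + (-53 - o) = -49 - o)
w(21)/(-43915) + ((9510 - 11448) - 5154)/29730 = (-49 - 1*21)/(-43915) + ((9510 - 11448) - 5154)/29730 = (-49 - 21)*(-1/43915) + (-1938 - 5154)*(1/29730) = -70*(-1/43915) - 7092*1/29730 = 14/8783 - 1182/4955 = -10312136/43519765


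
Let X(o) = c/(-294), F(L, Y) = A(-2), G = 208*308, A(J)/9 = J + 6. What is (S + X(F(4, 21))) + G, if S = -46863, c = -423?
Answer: 1685839/98 ≈ 17202.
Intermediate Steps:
A(J) = 54 + 9*J (A(J) = 9*(J + 6) = 9*(6 + J) = 54 + 9*J)
G = 64064
F(L, Y) = 36 (F(L, Y) = 54 + 9*(-2) = 54 - 18 = 36)
X(o) = 141/98 (X(o) = -423/(-294) = -423*(-1/294) = 141/98)
(S + X(F(4, 21))) + G = (-46863 + 141/98) + 64064 = -4592433/98 + 64064 = 1685839/98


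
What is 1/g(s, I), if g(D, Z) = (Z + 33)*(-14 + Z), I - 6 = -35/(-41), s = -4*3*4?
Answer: -1681/478762 ≈ -0.0035111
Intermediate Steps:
s = -48 (s = -12*4 = -48)
I = 281/41 (I = 6 - 35/(-41) = 6 - 35*(-1/41) = 6 + 35/41 = 281/41 ≈ 6.8537)
g(D, Z) = (-14 + Z)*(33 + Z) (g(D, Z) = (33 + Z)*(-14 + Z) = (-14 + Z)*(33 + Z))
1/g(s, I) = 1/(-462 + (281/41)**2 + 19*(281/41)) = 1/(-462 + 78961/1681 + 5339/41) = 1/(-478762/1681) = -1681/478762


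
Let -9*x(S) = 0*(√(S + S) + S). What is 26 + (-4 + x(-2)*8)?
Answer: 22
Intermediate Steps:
x(S) = 0 (x(S) = -0*(√(S + S) + S) = -0*(√(2*S) + S) = -0*(√2*√S + S) = -0*(S + √2*√S) = -⅑*0 = 0)
26 + (-4 + x(-2)*8) = 26 + (-4 + 0*8) = 26 + (-4 + 0) = 26 - 4 = 22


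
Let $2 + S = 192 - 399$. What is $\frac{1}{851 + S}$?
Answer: $\frac{1}{642} \approx 0.0015576$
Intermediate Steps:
$S = -209$ ($S = -2 + \left(192 - 399\right) = -2 - 207 = -209$)
$\frac{1}{851 + S} = \frac{1}{851 - 209} = \frac{1}{642}$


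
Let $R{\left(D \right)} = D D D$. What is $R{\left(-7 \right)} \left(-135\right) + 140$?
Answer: $46445$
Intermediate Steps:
$R{\left(D \right)} = D^{3}$ ($R{\left(D \right)} = D^{2} D = D^{3}$)
$R{\left(-7 \right)} \left(-135\right) + 140 = \left(-7\right)^{3} \left(-135\right) + 140 = \left(-343\right) \left(-135\right) + 140 = 46305 + 140 = 46445$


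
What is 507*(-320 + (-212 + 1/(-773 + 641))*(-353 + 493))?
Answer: -167315915/11 ≈ -1.5211e+7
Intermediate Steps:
507*(-320 + (-212 + 1/(-773 + 641))*(-353 + 493)) = 507*(-320 + (-212 + 1/(-132))*140) = 507*(-320 + (-212 - 1/132)*140) = 507*(-320 - 27985/132*140) = 507*(-320 - 979475/33) = 507*(-990035/33) = -167315915/11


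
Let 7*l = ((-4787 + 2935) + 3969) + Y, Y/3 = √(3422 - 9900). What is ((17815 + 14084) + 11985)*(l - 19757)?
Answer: -5976210888/7 + 131652*I*√6478/7 ≈ -8.5374e+8 + 1.5137e+6*I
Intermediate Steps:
Y = 3*I*√6478 (Y = 3*√(3422 - 9900) = 3*√(-6478) = 3*(I*√6478) = 3*I*√6478 ≈ 241.46*I)
l = 2117/7 + 3*I*√6478/7 (l = (((-4787 + 2935) + 3969) + 3*I*√6478)/7 = ((-1852 + 3969) + 3*I*√6478)/7 = (2117 + 3*I*√6478)/7 = 2117/7 + 3*I*√6478/7 ≈ 302.43 + 34.494*I)
((17815 + 14084) + 11985)*(l - 19757) = ((17815 + 14084) + 11985)*((2117/7 + 3*I*√6478/7) - 19757) = (31899 + 11985)*(-136182/7 + 3*I*√6478/7) = 43884*(-136182/7 + 3*I*√6478/7) = -5976210888/7 + 131652*I*√6478/7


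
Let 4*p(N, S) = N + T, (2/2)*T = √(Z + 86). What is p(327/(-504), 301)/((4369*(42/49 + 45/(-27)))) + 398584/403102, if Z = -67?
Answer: 473686439971/479033517536 - 21*√19/297092 ≈ 0.98853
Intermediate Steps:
T = √19 (T = √(-67 + 86) = √19 ≈ 4.3589)
p(N, S) = N/4 + √19/4 (p(N, S) = (N + √19)/4 = N/4 + √19/4)
p(327/(-504), 301)/((4369*(42/49 + 45/(-27)))) + 398584/403102 = ((327/(-504))/4 + √19/4)/((4369*(42/49 + 45/(-27)))) + 398584/403102 = ((327*(-1/504))/4 + √19/4)/((4369*(42*(1/49) + 45*(-1/27)))) + 398584*(1/403102) = ((¼)*(-109/168) + √19/4)/((4369*(6/7 - 5/3))) + 199292/201551 = (-109/672 + √19/4)/((4369*(-17/21))) + 199292/201551 = (-109/672 + √19/4)/(-74273/21) + 199292/201551 = (-109/672 + √19/4)*(-21/74273) + 199292/201551 = (109/2376736 - 21*√19/297092) + 199292/201551 = 473686439971/479033517536 - 21*√19/297092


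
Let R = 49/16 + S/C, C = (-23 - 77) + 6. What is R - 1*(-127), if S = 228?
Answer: 95983/752 ≈ 127.64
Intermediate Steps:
C = -94 (C = -100 + 6 = -94)
R = 479/752 (R = 49/16 + 228/(-94) = 49*(1/16) + 228*(-1/94) = 49/16 - 114/47 = 479/752 ≈ 0.63697)
R - 1*(-127) = 479/752 - 1*(-127) = 479/752 + 127 = 95983/752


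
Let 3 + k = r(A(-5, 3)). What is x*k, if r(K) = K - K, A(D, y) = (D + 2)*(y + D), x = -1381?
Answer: 4143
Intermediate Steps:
A(D, y) = (2 + D)*(D + y)
r(K) = 0
k = -3 (k = -3 + 0 = -3)
x*k = -1381*(-3) = 4143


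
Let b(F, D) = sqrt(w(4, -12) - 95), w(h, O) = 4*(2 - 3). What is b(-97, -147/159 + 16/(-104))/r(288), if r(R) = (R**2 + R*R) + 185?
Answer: 3*I*sqrt(11)/166073 ≈ 5.9913e-5*I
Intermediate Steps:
w(h, O) = -4 (w(h, O) = 4*(-1) = -4)
r(R) = 185 + 2*R**2 (r(R) = (R**2 + R**2) + 185 = 2*R**2 + 185 = 185 + 2*R**2)
b(F, D) = 3*I*sqrt(11) (b(F, D) = sqrt(-4 - 95) = sqrt(-99) = 3*I*sqrt(11))
b(-97, -147/159 + 16/(-104))/r(288) = (3*I*sqrt(11))/(185 + 2*288**2) = (3*I*sqrt(11))/(185 + 2*82944) = (3*I*sqrt(11))/(185 + 165888) = (3*I*sqrt(11))/166073 = (3*I*sqrt(11))*(1/166073) = 3*I*sqrt(11)/166073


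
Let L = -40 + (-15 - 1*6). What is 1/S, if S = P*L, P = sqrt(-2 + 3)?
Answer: -1/61 ≈ -0.016393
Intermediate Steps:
L = -61 (L = -40 + (-15 - 6) = -40 - 21 = -61)
P = 1 (P = sqrt(1) = 1)
S = -61 (S = 1*(-61) = -61)
1/S = 1/(-61) = -1/61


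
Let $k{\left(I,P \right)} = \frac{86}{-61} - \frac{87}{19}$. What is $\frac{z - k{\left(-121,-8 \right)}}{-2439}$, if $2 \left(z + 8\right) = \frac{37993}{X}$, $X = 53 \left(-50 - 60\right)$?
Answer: $\frac{71213347}{32960499660} \approx 0.0021606$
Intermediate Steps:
$k{\left(I,P \right)} = - \frac{6941}{1159}$ ($k{\left(I,P \right)} = 86 \left(- \frac{1}{61}\right) - \frac{87}{19} = - \frac{86}{61} - \frac{87}{19} = - \frac{6941}{1159}$)
$X = -5830$ ($X = 53 \left(-110\right) = -5830$)
$z = - \frac{131273}{11660}$ ($z = -8 + \frac{37993 \frac{1}{-5830}}{2} = -8 + \frac{37993 \left(- \frac{1}{5830}\right)}{2} = -8 + \frac{1}{2} \left(- \frac{37993}{5830}\right) = -8 - \frac{37993}{11660} = - \frac{131273}{11660} \approx -11.258$)
$\frac{z - k{\left(-121,-8 \right)}}{-2439} = \frac{- \frac{131273}{11660} - - \frac{6941}{1159}}{-2439} = \left(- \frac{131273}{11660} + \frac{6941}{1159}\right) \left(- \frac{1}{2439}\right) = \left(- \frac{71213347}{13513940}\right) \left(- \frac{1}{2439}\right) = \frac{71213347}{32960499660}$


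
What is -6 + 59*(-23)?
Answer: -1363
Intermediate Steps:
-6 + 59*(-23) = -6 - 1357 = -1363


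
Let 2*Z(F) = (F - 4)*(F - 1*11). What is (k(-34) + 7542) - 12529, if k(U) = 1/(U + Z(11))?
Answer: -169559/34 ≈ -4987.0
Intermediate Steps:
Z(F) = (-11 + F)*(-4 + F)/2 (Z(F) = ((F - 4)*(F - 1*11))/2 = ((-4 + F)*(F - 11))/2 = ((-4 + F)*(-11 + F))/2 = ((-11 + F)*(-4 + F))/2 = (-11 + F)*(-4 + F)/2)
k(U) = 1/U (k(U) = 1/(U + (22 + (½)*11² - 15/2*11)) = 1/(U + (22 + (½)*121 - 165/2)) = 1/(U + (22 + 121/2 - 165/2)) = 1/(U + 0) = 1/U)
(k(-34) + 7542) - 12529 = (1/(-34) + 7542) - 12529 = (-1/34 + 7542) - 12529 = 256427/34 - 12529 = -169559/34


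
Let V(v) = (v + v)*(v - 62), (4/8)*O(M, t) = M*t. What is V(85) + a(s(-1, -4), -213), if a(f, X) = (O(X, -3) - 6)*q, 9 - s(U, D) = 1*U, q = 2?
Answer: 6454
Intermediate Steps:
s(U, D) = 9 - U
O(M, t) = 2*M*t (O(M, t) = 2*(M*t) = 2*M*t)
a(f, X) = -12 - 12*X (a(f, X) = (2*X*(-3) - 6)*2 = (-6*X - 6)*2 = (-6 - 6*X)*2 = -12 - 12*X)
V(v) = 2*v*(-62 + v) (V(v) = (2*v)*(-62 + v) = 2*v*(-62 + v))
V(85) + a(s(-1, -4), -213) = 2*85*(-62 + 85) + (-12 - 12*(-213)) = 2*85*23 + (-12 + 2556) = 3910 + 2544 = 6454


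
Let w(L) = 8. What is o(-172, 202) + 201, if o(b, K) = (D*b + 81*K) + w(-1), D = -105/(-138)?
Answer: 378123/23 ≈ 16440.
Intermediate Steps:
D = 35/46 (D = -105*(-1/138) = 35/46 ≈ 0.76087)
o(b, K) = 8 + 81*K + 35*b/46 (o(b, K) = (35*b/46 + 81*K) + 8 = (81*K + 35*b/46) + 8 = 8 + 81*K + 35*b/46)
o(-172, 202) + 201 = (8 + 81*202 + (35/46)*(-172)) + 201 = (8 + 16362 - 3010/23) + 201 = 373500/23 + 201 = 378123/23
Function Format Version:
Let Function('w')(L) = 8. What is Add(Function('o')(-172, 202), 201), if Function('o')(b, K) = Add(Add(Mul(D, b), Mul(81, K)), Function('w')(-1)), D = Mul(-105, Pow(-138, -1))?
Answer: Rational(378123, 23) ≈ 16440.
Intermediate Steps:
D = Rational(35, 46) (D = Mul(-105, Rational(-1, 138)) = Rational(35, 46) ≈ 0.76087)
Function('o')(b, K) = Add(8, Mul(81, K), Mul(Rational(35, 46), b)) (Function('o')(b, K) = Add(Add(Mul(Rational(35, 46), b), Mul(81, K)), 8) = Add(Add(Mul(81, K), Mul(Rational(35, 46), b)), 8) = Add(8, Mul(81, K), Mul(Rational(35, 46), b)))
Add(Function('o')(-172, 202), 201) = Add(Add(8, Mul(81, 202), Mul(Rational(35, 46), -172)), 201) = Add(Add(8, 16362, Rational(-3010, 23)), 201) = Add(Rational(373500, 23), 201) = Rational(378123, 23)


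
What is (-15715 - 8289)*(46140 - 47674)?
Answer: 36822136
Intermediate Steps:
(-15715 - 8289)*(46140 - 47674) = -24004*(-1534) = 36822136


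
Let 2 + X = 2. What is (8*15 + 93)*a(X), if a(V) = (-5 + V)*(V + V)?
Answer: 0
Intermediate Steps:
X = 0 (X = -2 + 2 = 0)
a(V) = 2*V*(-5 + V) (a(V) = (-5 + V)*(2*V) = 2*V*(-5 + V))
(8*15 + 93)*a(X) = (8*15 + 93)*(2*0*(-5 + 0)) = (120 + 93)*(2*0*(-5)) = 213*0 = 0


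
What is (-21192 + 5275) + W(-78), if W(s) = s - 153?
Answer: -16148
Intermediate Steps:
W(s) = -153 + s
(-21192 + 5275) + W(-78) = (-21192 + 5275) + (-153 - 78) = -15917 - 231 = -16148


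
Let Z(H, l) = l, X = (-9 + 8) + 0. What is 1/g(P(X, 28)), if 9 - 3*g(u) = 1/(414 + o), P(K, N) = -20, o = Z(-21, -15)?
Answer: 1197/3590 ≈ 0.33343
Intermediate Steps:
X = -1 (X = -1 + 0 = -1)
o = -15
g(u) = 3590/1197 (g(u) = 3 - 1/(3*(414 - 15)) = 3 - ⅓/399 = 3 - ⅓*1/399 = 3 - 1/1197 = 3590/1197)
1/g(P(X, 28)) = 1/(3590/1197) = 1197/3590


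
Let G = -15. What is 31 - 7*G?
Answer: 136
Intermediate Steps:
31 - 7*G = 31 - 7*(-15) = 31 + 105 = 136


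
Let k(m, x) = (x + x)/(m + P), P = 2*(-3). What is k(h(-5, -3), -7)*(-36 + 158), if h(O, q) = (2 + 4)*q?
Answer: 427/6 ≈ 71.167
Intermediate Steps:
P = -6
h(O, q) = 6*q
k(m, x) = 2*x/(-6 + m) (k(m, x) = (x + x)/(m - 6) = (2*x)/(-6 + m) = 2*x/(-6 + m))
k(h(-5, -3), -7)*(-36 + 158) = (2*(-7)/(-6 + 6*(-3)))*(-36 + 158) = (2*(-7)/(-6 - 18))*122 = (2*(-7)/(-24))*122 = (2*(-7)*(-1/24))*122 = (7/12)*122 = 427/6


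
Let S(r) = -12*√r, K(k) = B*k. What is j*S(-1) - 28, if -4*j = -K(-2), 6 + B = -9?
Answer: -28 - 90*I ≈ -28.0 - 90.0*I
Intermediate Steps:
B = -15 (B = -6 - 9 = -15)
K(k) = -15*k
j = 15/2 (j = -(-1)*(-15*(-2))/4 = -(-1)*30/4 = -¼*(-30) = 15/2 ≈ 7.5000)
j*S(-1) - 28 = 15*(-12*I)/2 - 28 = -90*I - 28 = -28 - 90*I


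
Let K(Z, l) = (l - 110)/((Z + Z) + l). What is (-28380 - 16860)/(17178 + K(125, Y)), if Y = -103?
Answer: -2216760/841651 ≈ -2.6338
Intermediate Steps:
K(Z, l) = (-110 + l)/(l + 2*Z) (K(Z, l) = (-110 + l)/(2*Z + l) = (-110 + l)/(l + 2*Z))
(-28380 - 16860)/(17178 + K(125, Y)) = (-28380 - 16860)/(17178 + (-110 - 103)/(-103 + 2*125)) = -45240/(17178 - 213/(-103 + 250)) = -45240/(17178 - 213/147) = -45240/(17178 + (1/147)*(-213)) = -45240/(17178 - 71/49) = -45240/841651/49 = -45240*49/841651 = -2216760/841651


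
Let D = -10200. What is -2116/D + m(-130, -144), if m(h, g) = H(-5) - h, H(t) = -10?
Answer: 306529/2550 ≈ 120.21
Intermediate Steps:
m(h, g) = -10 - h
-2116/D + m(-130, -144) = -2116/(-10200) + (-10 - 1*(-130)) = -2116*(-1/10200) + (-10 + 130) = 529/2550 + 120 = 306529/2550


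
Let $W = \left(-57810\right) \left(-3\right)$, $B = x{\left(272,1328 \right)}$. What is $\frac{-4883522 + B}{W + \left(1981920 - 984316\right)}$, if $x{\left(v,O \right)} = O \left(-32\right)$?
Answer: $- \frac{2463009}{585517} \approx -4.2066$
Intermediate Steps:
$x{\left(v,O \right)} = - 32 O$
$B = -42496$ ($B = \left(-32\right) 1328 = -42496$)
$W = 173430$
$\frac{-4883522 + B}{W + \left(1981920 - 984316\right)} = \frac{-4883522 - 42496}{173430 + \left(1981920 - 984316\right)} = - \frac{4926018}{173430 + 997604} = - \frac{4926018}{1171034} = \left(-4926018\right) \frac{1}{1171034} = - \frac{2463009}{585517}$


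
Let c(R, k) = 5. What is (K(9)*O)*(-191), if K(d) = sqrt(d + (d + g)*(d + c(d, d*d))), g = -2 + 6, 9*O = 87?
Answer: -5539*sqrt(191)/3 ≈ -25517.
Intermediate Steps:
O = 29/3 (O = (1/9)*87 = 29/3 ≈ 9.6667)
g = 4
K(d) = sqrt(d + (4 + d)*(5 + d)) (K(d) = sqrt(d + (d + 4)*(d + 5)) = sqrt(d + (4 + d)*(5 + d)))
(K(9)*O)*(-191) = (sqrt(20 + 9**2 + 10*9)*(29/3))*(-191) = (sqrt(20 + 81 + 90)*(29/3))*(-191) = (sqrt(191)*(29/3))*(-191) = (29*sqrt(191)/3)*(-191) = -5539*sqrt(191)/3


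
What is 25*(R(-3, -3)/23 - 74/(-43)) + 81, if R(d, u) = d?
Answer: 119434/989 ≈ 120.76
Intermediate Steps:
25*(R(-3, -3)/23 - 74/(-43)) + 81 = 25*(-3/23 - 74/(-43)) + 81 = 25*(-3*1/23 - 74*(-1/43)) + 81 = 25*(-3/23 + 74/43) + 81 = 25*(1573/989) + 81 = 39325/989 + 81 = 119434/989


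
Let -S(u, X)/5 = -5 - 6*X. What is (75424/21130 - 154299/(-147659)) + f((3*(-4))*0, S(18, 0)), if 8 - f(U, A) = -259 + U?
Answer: 423723313588/1560017335 ≈ 271.61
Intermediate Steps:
S(u, X) = 25 + 30*X (S(u, X) = -5*(-5 - 6*X) = 25 + 30*X)
f(U, A) = 267 - U (f(U, A) = 8 - (-259 + U) = 8 + (259 - U) = 267 - U)
(75424/21130 - 154299/(-147659)) + f((3*(-4))*0, S(18, 0)) = (75424/21130 - 154299/(-147659)) + (267 - 3*(-4)*0) = (75424*(1/21130) - 154299*(-1/147659)) + (267 - (-12)*0) = (37712/10565 + 154299/147659) + (267 - 1*0) = 7198685143/1560017335 + (267 + 0) = 7198685143/1560017335 + 267 = 423723313588/1560017335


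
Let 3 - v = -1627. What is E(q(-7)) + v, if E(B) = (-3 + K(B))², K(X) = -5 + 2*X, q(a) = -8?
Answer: 2206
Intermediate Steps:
v = 1630 (v = 3 - 1*(-1627) = 3 + 1627 = 1630)
E(B) = (-8 + 2*B)² (E(B) = (-3 + (-5 + 2*B))² = (-8 + 2*B)²)
E(q(-7)) + v = 4*(-4 - 8)² + 1630 = 4*(-12)² + 1630 = 4*144 + 1630 = 576 + 1630 = 2206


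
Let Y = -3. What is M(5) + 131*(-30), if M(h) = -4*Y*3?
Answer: -3894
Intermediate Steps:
M(h) = 36 (M(h) = -4*(-3)*3 = 12*3 = 36)
M(5) + 131*(-30) = 36 + 131*(-30) = 36 - 3930 = -3894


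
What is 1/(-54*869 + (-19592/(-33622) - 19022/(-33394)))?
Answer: -280693267/13171488794009 ≈ -2.1311e-5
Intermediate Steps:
1/(-54*869 + (-19592/(-33622) - 19022/(-33394))) = 1/(-46926 + (-19592*(-1/33622) - 19022*(-1/33394))) = 1/(-46926 + (9796/16811 + 9511/16697)) = 1/(-46926 + 323453233/280693267) = 1/(-13171488794009/280693267) = -280693267/13171488794009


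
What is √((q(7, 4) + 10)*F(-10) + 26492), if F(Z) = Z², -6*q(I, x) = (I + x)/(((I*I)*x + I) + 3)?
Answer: √2624878677/309 ≈ 165.80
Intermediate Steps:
q(I, x) = -(I + x)/(6*(3 + I + x*I²)) (q(I, x) = -(I + x)/(6*(((I*I)*x + I) + 3)) = -(I + x)/(6*((I²*x + I) + 3)) = -(I + x)/(6*((x*I² + I) + 3)) = -(I + x)/(6*((I + x*I²) + 3)) = -(I + x)/(6*(3 + I + x*I²)))
√((q(7, 4) + 10)*F(-10) + 26492) = √(((-1*7 - 1*4)/(6*(3 + 7 + 4*7²)) + 10)*(-10)² + 26492) = √(((-7 - 4)/(6*(3 + 7 + 4*49)) + 10)*100 + 26492) = √(((⅙)*(-11)/(3 + 7 + 196) + 10)*100 + 26492) = √(((⅙)*(-11)/206 + 10)*100 + 26492) = √(((⅙)*(1/206)*(-11) + 10)*100 + 26492) = √((-11/1236 + 10)*100 + 26492) = √((12349/1236)*100 + 26492) = √(308725/309 + 26492) = √(8494753/309) = √2624878677/309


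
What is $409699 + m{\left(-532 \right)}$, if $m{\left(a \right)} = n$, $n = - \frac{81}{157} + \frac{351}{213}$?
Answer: $\frac{4566927371}{11147} \approx 4.097 \cdot 10^{5}$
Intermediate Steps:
$n = \frac{12618}{11147}$ ($n = \left(-81\right) \frac{1}{157} + 351 \cdot \frac{1}{213} = - \frac{81}{157} + \frac{117}{71} = \frac{12618}{11147} \approx 1.132$)
$m{\left(a \right)} = \frac{12618}{11147}$
$409699 + m{\left(-532 \right)} = 409699 + \frac{12618}{11147} = \frac{4566927371}{11147}$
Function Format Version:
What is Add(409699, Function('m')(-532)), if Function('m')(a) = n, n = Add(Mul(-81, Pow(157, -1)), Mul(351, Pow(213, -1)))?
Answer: Rational(4566927371, 11147) ≈ 4.0970e+5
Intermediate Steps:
n = Rational(12618, 11147) (n = Add(Mul(-81, Rational(1, 157)), Mul(351, Rational(1, 213))) = Add(Rational(-81, 157), Rational(117, 71)) = Rational(12618, 11147) ≈ 1.1320)
Function('m')(a) = Rational(12618, 11147)
Add(409699, Function('m')(-532)) = Add(409699, Rational(12618, 11147)) = Rational(4566927371, 11147)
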